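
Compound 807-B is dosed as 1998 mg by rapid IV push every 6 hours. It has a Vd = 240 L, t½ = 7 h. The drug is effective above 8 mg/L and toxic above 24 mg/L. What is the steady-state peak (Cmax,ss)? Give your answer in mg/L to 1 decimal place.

τ/t½ = 6/7 ≈ 0.85714, so fraction remaining f = (1/2)^(6/7) ≈ 0.5520.
Accumulation ratio R = 1/(1 − f) ≈ 1/0.4480 ≈ 2.2321.
Single-dose peak C₀ = D/Vd = 1998/240 ≈ 8.325 mg/L.
Steady-state peak Cmax,ss = C₀·R ≈ 8.325 × 2.2321 ≈ 18.582 mg/L.
Peak 18.6 mg/L vs MTC 24 mg/L: below toxic threshold.

18.6 mg/L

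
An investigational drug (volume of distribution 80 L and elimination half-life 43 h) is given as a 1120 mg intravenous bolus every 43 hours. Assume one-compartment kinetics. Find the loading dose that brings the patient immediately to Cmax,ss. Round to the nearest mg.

f = (1/2)^(43/43) ≈ 0.500000; accumulation ratio R = 1/(1−f) ≈ 2.00000.
Loading dose to hit Cmax,ss on first dose: D_load = D_maint·R ≈ 1120 × 2.00000 ≈ 2240.00 mg.

2240 mg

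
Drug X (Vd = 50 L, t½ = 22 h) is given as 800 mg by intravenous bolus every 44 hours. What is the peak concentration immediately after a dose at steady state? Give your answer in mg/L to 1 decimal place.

τ = 44 h = 2 half-lives, so f = (1/2)^2 = 0.25.
At steady state, R = 1/(1 − 0.25) = 4/3.
Single-dose peak C₀ = D/Vd = 800/50 = 16 mg/L.
Steady-state peak Cmax,ss = C₀·R = 16 × 4/3 ≈ 21.333 mg/L.

21.3 mg/L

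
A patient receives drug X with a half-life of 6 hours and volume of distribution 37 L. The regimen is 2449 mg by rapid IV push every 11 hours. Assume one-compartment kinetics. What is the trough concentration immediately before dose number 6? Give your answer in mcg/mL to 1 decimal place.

25.8 mcg/mL

f = (1/2)^(τ/t½) = (1/2)^(11/6) ≈ 0.2806.
C₀ = D/Vd = 2449/37 ≈ 66.189 mcg/mL.
Before the 6th dose, 5 doses have been given. Superposition: Cmin = C₀·(f + f² + … + f^5).
≈ 66.189 × (0.2806 + 0.0787 + 0.0221 + 0.0062 + 0.0017) ≈ 66.189 × 0.3893 ≈ 25.767 mcg/mL.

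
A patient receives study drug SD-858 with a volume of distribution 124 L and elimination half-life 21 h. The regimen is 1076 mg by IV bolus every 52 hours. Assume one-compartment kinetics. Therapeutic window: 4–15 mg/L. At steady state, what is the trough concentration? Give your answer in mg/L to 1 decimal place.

1.9 mg/L

τ/t½ = 52/21 ≈ 2.4762, so fraction remaining f = (1/2)^(52/21) ≈ 0.1797.
Accumulation ratio R = 1/(1 − f) ≈ 1/0.8203 ≈ 1.2191.
Each bolus raises the concentration by D/Vd = 1076/124 ≈ 8.677 mg/L.
Steady-state peak Cmax,ss = C₀·R ≈ 8.677 × 1.2191 ≈ 10.578 mg/L.
Steady-state trough Cmin,ss = Cmax,ss·f ≈ 10.578 × 0.1797 ≈ 1.901 mg/L.
Trough 1.9 mg/L vs MEC 4 mg/L: subtherapeutic.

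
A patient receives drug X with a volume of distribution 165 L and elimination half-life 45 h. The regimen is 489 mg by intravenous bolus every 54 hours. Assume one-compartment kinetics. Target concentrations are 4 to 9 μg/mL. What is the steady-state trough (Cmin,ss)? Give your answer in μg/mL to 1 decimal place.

2.3 μg/mL

τ/t½ = 54/45 ≈ 1.2, so fraction remaining f = (1/2)^(54/45) ≈ 0.4353.
At steady state, accumulation factor R = 1/(1 − e^(−kτ)) ≈ 1.7709.
Single-dose peak C₀ = D/Vd = 489/165 ≈ 2.964 μg/mL.
Steady-state peak Cmax,ss = C₀·R ≈ 2.964 × 1.7709 ≈ 5.249 μg/mL.
One interval later, Cmin,ss = Cmax,ss·e^(−kτ) ≈ 5.249 × 0.4353 ≈ 2.285 μg/mL.
Trough 2.3 μg/mL vs MEC 4 μg/mL: subtherapeutic.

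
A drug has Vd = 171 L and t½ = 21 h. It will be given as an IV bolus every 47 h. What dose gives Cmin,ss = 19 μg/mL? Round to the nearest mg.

12079 mg

τ/t½ = 47/21 ≈ 2.2381, so f = (1/2)^(47/21) ≈ 0.211966.
Cmin,ss = (D/Vd)·f/(1−f), so D = Cmin,ss·Vd·(1−f)/f.
D = 19 × 171 × (1−f)/f ≈ 19 × 171 × 3.71774 ≈ 12078.94 mg.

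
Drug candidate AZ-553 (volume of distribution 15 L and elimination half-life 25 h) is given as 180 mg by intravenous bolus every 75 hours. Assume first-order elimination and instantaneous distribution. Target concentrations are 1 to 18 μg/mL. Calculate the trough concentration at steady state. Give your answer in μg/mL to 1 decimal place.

τ = 75 h = 3 half-lives, so f = (1/2)^3 = 0.125.
At steady state, R = 1/(1 − 0.125) = 8/7.
Single-dose peak C₀ = D/Vd = 180/15 = 12 μg/mL.
Steady-state peak Cmax,ss = C₀·R = 12 × 8/7 ≈ 13.714 μg/mL.
Steady-state trough Cmin,ss = Cmax,ss·f ≈ 13.714 × 0.125 ≈ 1.714 μg/mL.
Trough 1.7 μg/mL vs MEC 1 μg/mL: adequate.

1.7 μg/mL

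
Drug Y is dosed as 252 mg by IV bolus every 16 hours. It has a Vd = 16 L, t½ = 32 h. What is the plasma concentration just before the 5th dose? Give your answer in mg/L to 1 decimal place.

f = (1/2)^(τ/t½) = (1/2)^(16/32) ≈ 0.7071.
C₀ = D/Vd = 252/16 ≈ 15.750 mg/L.
Before the 5th dose, 4 doses have been given. Superposition: Cmin = C₀·(f + f² + … + f^4).
≈ 15.750 × (0.7071 + 0.5000 + 0.3535 + 0.2500) ≈ 15.750 × 1.8106 ≈ 28.517 mg/L.

28.5 mg/L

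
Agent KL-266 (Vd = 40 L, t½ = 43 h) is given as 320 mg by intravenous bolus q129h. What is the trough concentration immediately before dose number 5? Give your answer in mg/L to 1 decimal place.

1.1 mg/L

f = (1/2)^(τ/t½) = (1/2)^(129/43) ≈ 0.1250.
C₀ = D/Vd = 320/40 ≈ 8.000 mg/L.
Before the 5th dose, 4 doses have been given. Superposition: Cmin = C₀·(f + f² + … + f^4).
≈ 8.000 × (0.1250 + 0.0156 + 0.0020 + 0.0002) ≈ 8.000 × 0.1428 ≈ 1.142 mg/L.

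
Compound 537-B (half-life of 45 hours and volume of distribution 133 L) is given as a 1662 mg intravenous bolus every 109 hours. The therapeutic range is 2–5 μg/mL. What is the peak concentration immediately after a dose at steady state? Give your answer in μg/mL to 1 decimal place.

τ/t½ = 109/45 ≈ 2.4222, so fraction remaining f = (1/2)^(109/45) ≈ 0.1866.
Accumulation ratio R = 1/(1 − f) ≈ 1/0.8134 ≈ 1.2294.
Single-dose peak C₀ = D/Vd = 1662/133 ≈ 12.496 μg/mL.
Steady-state peak Cmax,ss = C₀·R ≈ 12.496 × 1.2294 ≈ 15.363 μg/mL.
Peak 15.4 μg/mL vs MTC 5 μg/mL: exceeds toxic threshold.

15.4 μg/mL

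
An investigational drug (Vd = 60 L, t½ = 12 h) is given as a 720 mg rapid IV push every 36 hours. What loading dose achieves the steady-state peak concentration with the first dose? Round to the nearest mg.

823 mg

f = (1/2)^(36/12) ≈ 0.125000; accumulation ratio R = 1/(1−f) ≈ 1.14286.
Loading dose to hit Cmax,ss on first dose: D_load = D_maint·R ≈ 720 × 1.14286 ≈ 822.86 mg.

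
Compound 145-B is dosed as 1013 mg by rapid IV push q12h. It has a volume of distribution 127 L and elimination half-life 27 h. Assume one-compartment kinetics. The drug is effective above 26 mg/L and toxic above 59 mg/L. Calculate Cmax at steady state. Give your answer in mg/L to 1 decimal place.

τ/t½ = 12/27 ≈ 0.44444, so fraction remaining f = (1/2)^(12/27) ≈ 0.7349.
At steady state, accumulation factor R = 1/(1 − e^(−kτ)) ≈ 3.7722.
Each bolus raises the concentration by D/Vd = 1013/127 ≈ 7.976 mg/L.
Cmax,ss = C₀/(1 − f) ≈ 7.976/0.2651 ≈ 30.087 mg/L.
Peak 30.1 mg/L vs MTC 59 mg/L: below toxic threshold.

30.1 mg/L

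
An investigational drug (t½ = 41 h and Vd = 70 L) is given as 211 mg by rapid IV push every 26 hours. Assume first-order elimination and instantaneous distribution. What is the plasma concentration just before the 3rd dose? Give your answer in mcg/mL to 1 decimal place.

f = (1/2)^(τ/t½) = (1/2)^(26/41) ≈ 0.6443.
C₀ = D/Vd = 211/70 ≈ 3.014 mcg/mL.
Before the 3rd dose, 2 doses have been given. Superposition: Cmin = C₀·(f + f²).
≈ 3.014 × (0.6443 + 0.4151) ≈ 3.014 × 1.0594 ≈ 3.193 mcg/mL.

3.2 mcg/mL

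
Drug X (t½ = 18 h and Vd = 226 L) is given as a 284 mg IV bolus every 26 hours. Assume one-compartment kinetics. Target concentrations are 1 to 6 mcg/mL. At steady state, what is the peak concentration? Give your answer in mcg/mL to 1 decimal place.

k = ln2/t½ = ln2/18 ≈ 0.038508 h⁻¹; fraction remaining f = e^(−kτ) = e^(−0.038508×26) ≈ 0.3674.
At steady state, accumulation factor R = 1/(1 − e^(−kτ)) ≈ 1.5808.
Each bolus raises the concentration by D/Vd = 284/226 ≈ 1.257 mcg/mL.
Steady-state peak Cmax,ss = C₀·R ≈ 1.257 × 1.5808 ≈ 1.987 mcg/mL.
Peak 2.0 mcg/mL vs MTC 6 mcg/mL: below toxic threshold.

2.0 mcg/mL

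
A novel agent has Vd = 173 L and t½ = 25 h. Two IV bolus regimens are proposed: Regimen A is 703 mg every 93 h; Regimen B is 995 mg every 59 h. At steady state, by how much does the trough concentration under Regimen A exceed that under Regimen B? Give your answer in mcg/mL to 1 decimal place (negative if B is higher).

Regimen A: f = (1/2)^(93/25) ≈ 0.0759; Cmin,ss = (703/173)·f/(1−f) ≈ 0.334 mcg/mL.
Regimen B: f = (1/2)^(59/25) ≈ 0.1948; Cmin,ss = (995/173)·f/(1−f) ≈ 1.391 mcg/mL.
Difference ≈ 0.334 − 1.391 ≈ -1.057 mcg/mL.

-1.1 mcg/mL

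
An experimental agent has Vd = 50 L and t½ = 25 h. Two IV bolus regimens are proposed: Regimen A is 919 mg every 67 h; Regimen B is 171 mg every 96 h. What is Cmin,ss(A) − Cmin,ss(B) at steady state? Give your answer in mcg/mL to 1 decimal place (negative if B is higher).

Regimen A: f = (1/2)^(67/25) ≈ 0.1560; Cmin,ss = (919/50)·f/(1−f) ≈ 3.397 mcg/mL.
Regimen B: f = (1/2)^(96/25) ≈ 0.0698; Cmin,ss = (171/50)·f/(1−f) ≈ 0.257 mcg/mL.
Difference ≈ 3.397 − 0.257 ≈ 3.140 mcg/mL.

3.1 mcg/mL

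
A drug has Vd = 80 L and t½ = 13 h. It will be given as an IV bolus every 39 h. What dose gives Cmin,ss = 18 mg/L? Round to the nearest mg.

τ/t½ = 39/13 ≈ 3, so f = (1/2)^(39/13) ≈ 0.125000.
Cmin,ss = (D/Vd)·f/(1−f), so D = Cmin,ss·Vd·(1−f)/f.
D = 18 × 80 × (1−f)/f ≈ 18 × 80 × 7.00000 ≈ 10080.00 mg.

10080 mg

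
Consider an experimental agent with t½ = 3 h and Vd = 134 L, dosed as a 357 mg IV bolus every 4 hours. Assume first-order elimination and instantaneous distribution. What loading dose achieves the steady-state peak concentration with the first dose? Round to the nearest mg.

592 mg

f = (1/2)^(4/3) ≈ 0.396850; accumulation ratio R = 1/(1−f) ≈ 1.65796.
Loading dose to hit Cmax,ss on first dose: D_load = D_maint·R ≈ 357 × 1.65796 ≈ 591.89 mg.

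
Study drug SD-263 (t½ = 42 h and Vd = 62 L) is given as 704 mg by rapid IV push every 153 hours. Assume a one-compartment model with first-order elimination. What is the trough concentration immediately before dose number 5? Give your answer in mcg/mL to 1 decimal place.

1.0 mcg/mL

f = (1/2)^(τ/t½) = (1/2)^(153/42) ≈ 0.0801.
C₀ = D/Vd = 704/62 ≈ 11.355 mcg/mL.
Before the 5th dose, 4 doses have been given. Superposition: Cmin = C₀·(f + f² + … + f^4).
≈ 11.355 × (0.0801 + 0.0064 + 0.0005 + 0.0000) ≈ 11.355 × 0.0870 ≈ 0.988 mcg/mL.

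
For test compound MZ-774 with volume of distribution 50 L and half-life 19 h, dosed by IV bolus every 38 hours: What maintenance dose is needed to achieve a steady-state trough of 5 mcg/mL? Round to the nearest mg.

750 mg

τ/t½ = 38/19 ≈ 2, so f = (1/2)^(38/19) ≈ 0.250000.
Cmin,ss = (D/Vd)·f/(1−f), so D = Cmin,ss·Vd·(1−f)/f.
D = 5 × 50 × (1−f)/f ≈ 5 × 50 × 3.00000 ≈ 750.00 mg.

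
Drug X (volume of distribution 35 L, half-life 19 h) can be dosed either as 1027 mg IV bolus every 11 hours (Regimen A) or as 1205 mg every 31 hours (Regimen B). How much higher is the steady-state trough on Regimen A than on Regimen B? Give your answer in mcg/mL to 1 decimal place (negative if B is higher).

Regimen A: f = (1/2)^(11/19) ≈ 0.6695; Cmin,ss = (1027/35)·f/(1−f) ≈ 59.440 mcg/mL.
Regimen B: f = (1/2)^(31/19) ≈ 0.3227; Cmin,ss = (1205/35)·f/(1−f) ≈ 16.404 mcg/mL.
Difference ≈ 59.440 − 16.404 ≈ 43.036 mcg/mL.

43.0 mcg/mL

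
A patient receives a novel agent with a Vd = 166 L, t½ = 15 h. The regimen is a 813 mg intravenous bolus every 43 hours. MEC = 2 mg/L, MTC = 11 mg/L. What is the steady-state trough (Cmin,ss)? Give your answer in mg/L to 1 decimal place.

0.8 mg/L

k = ln2/t½ = ln2/15 ≈ 0.046210 h⁻¹; fraction remaining f = e^(−kτ) = e^(−0.046210×43) ≈ 0.1371.
Accumulation ratio R = 1/(1 − f) ≈ 1/0.8629 ≈ 1.1589.
Single-dose peak C₀ = D/Vd = 813/166 ≈ 4.898 mg/L.
Cmax,ss = C₀/(1 − f) ≈ 4.898/0.8629 ≈ 5.676 mg/L.
Steady-state trough Cmin,ss = Cmax,ss·f ≈ 5.676 × 0.1371 ≈ 0.778 mg/L.
Trough 0.8 mg/L vs MEC 2 mg/L: subtherapeutic.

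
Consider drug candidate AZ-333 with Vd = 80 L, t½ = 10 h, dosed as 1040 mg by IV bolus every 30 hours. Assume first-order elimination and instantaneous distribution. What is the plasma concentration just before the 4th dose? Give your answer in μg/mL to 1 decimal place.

1.9 μg/mL

f = (1/2)^(τ/t½) = (1/2)^(30/10) ≈ 0.1250.
C₀ = D/Vd = 1040/80 ≈ 13.000 μg/mL.
Before the 4th dose, 3 doses have been given. Superposition: Cmin = C₀·(f + f² + … + f^3).
≈ 13.000 × (0.1250 + 0.0156 + 0.0020) ≈ 13.000 × 0.1426 ≈ 1.854 μg/mL.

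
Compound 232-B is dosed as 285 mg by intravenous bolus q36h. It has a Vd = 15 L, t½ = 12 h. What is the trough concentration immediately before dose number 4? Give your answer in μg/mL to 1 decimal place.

f = (1/2)^(τ/t½) = (1/2)^(36/12) ≈ 0.1250.
C₀ = D/Vd = 285/15 ≈ 19.000 μg/mL.
Before the 4th dose, 3 doses have been given. Superposition: Cmin = C₀·(f + f² + … + f^3).
≈ 19.000 × (0.1250 + 0.0156 + 0.0020) ≈ 19.000 × 0.1426 ≈ 2.709 μg/mL.

2.7 μg/mL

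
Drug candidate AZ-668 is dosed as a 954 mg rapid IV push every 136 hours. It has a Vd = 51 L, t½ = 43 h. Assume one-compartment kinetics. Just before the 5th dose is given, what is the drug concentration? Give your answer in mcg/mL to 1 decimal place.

f = (1/2)^(τ/t½) = (1/2)^(136/43) ≈ 0.1117.
C₀ = D/Vd = 954/51 ≈ 18.706 mcg/mL.
Before the 5th dose, 4 doses have been given. Superposition: Cmin = C₀·(f + f² + … + f^4).
≈ 18.706 × (0.1117 + 0.0125 + 0.0014 + 0.0002) ≈ 18.706 × 0.1258 ≈ 2.353 mcg/mL.

2.4 mcg/mL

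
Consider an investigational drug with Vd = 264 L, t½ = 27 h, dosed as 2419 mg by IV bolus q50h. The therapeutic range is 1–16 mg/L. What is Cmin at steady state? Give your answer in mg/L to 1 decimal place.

τ/t½ = 50/27 ≈ 1.8519, so fraction remaining f = (1/2)^(50/27) ≈ 0.2770.
Each bolus raises the concentration by D/Vd = 2419/264 ≈ 9.163 mg/L.
Steady-state trough Cmin,ss = C₀·f/(1−f) ≈ 9.163 × 0.2770/0.7230 ≈ 3.511 mg/L.
Trough 3.5 mg/L vs MEC 1 mg/L: adequate.

3.5 mg/L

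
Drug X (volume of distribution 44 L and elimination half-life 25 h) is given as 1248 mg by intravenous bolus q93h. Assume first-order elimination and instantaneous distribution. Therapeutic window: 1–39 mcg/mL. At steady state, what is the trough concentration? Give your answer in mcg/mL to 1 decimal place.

2.3 mcg/mL

τ/t½ = 93/25 ≈ 3.72, so fraction remaining f = (1/2)^(93/25) ≈ 0.0759.
Accumulation ratio R = 1/(1 − f) ≈ 1/0.9241 ≈ 1.0821.
Each bolus raises the concentration by D/Vd = 1248/44 ≈ 28.364 mcg/mL.
Cmax,ss = C₀/(1 − f) ≈ 28.364/0.9241 ≈ 30.694 mcg/mL.
Steady-state trough Cmin,ss = Cmax,ss·f ≈ 30.694 × 0.0759 ≈ 2.330 mcg/mL.
Trough 2.3 mcg/mL vs MEC 1 mcg/mL: adequate.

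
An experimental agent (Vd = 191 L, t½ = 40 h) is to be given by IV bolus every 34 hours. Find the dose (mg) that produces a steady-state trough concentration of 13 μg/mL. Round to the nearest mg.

τ/t½ = 34/40 ≈ 0.85, so f = (1/2)^(34/40) ≈ 0.554785.
Cmin,ss = (D/Vd)·f/(1−f), so D = Cmin,ss·Vd·(1−f)/f.
D = 13 × 191 × (1−f)/f ≈ 13 × 191 × 0.80250 ≈ 1992.61 mg.

1993 mg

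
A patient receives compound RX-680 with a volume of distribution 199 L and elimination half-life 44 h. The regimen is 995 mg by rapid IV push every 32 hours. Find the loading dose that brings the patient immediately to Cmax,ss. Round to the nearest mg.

2513 mg

f = (1/2)^(32/44) ≈ 0.604045; accumulation ratio R = 1/(1−f) ≈ 2.52554.
Loading dose to hit Cmax,ss on first dose: D_load = D_maint·R ≈ 995 × 2.52554 ≈ 2512.91 mg.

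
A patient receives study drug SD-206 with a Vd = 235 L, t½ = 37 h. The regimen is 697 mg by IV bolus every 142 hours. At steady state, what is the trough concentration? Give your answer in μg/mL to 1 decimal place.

τ/t½ = 142/37 ≈ 3.8378, so fraction remaining f = (1/2)^(142/37) ≈ 0.0699.
Single-dose peak C₀ = D/Vd = 697/235 ≈ 2.966 μg/mL.
Steady-state trough Cmin,ss = C₀·f/(1−f) ≈ 2.966 × 0.0699/0.9301 ≈ 0.223 μg/mL.

0.2 μg/mL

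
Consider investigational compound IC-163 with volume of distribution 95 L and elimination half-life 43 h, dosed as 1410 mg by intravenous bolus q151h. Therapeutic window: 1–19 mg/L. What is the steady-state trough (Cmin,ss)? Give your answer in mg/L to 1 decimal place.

τ/t½ = 151/43 ≈ 3.5116, so fraction remaining f = (1/2)^(151/43) ≈ 0.0877.
At steady state, accumulation factor R = 1/(1 − e^(−kτ)) ≈ 1.0961.
Single-dose peak C₀ = D/Vd = 1410/95 ≈ 14.842 mg/L.
Steady-state peak Cmax,ss = C₀·R ≈ 14.842 × 1.0961 ≈ 16.268 mg/L.
One interval later, Cmin,ss = Cmax,ss·e^(−kτ) ≈ 16.268 × 0.0877 ≈ 1.427 mg/L.
Trough 1.4 mg/L vs MEC 1 mg/L: adequate.

1.4 mg/L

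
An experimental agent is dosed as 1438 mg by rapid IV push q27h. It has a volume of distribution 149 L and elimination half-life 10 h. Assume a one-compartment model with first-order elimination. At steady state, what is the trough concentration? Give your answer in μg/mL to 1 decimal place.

k = ln2/t½ = ln2/10 ≈ 0.069315 h⁻¹; fraction remaining f = e^(−kτ) = e^(−0.069315×27) ≈ 0.1539.
Accumulation ratio R = 1/(1 − f) ≈ 1/0.8461 ≈ 1.1819.
Single-dose peak C₀ = D/Vd = 1438/149 ≈ 9.651 μg/mL.
Cmax,ss = C₀/(1 − f) ≈ 9.651/0.8461 ≈ 11.406 μg/mL.
Steady-state trough Cmin,ss = Cmax,ss·f ≈ 11.406 × 0.1539 ≈ 1.755 μg/mL.

1.8 μg/mL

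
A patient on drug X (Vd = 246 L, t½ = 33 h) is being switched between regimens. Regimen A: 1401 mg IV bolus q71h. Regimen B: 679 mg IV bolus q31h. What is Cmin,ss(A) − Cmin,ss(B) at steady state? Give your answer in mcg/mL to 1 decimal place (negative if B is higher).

-1.4 mcg/mL

Regimen A: f = (1/2)^(71/33) ≈ 0.2251; Cmin,ss = (1401/246)·f/(1−f) ≈ 1.654 mcg/mL.
Regimen B: f = (1/2)^(31/33) ≈ 0.5215; Cmin,ss = (679/246)·f/(1−f) ≈ 3.008 mcg/mL.
Difference ≈ 1.654 − 3.008 ≈ -1.354 mcg/mL.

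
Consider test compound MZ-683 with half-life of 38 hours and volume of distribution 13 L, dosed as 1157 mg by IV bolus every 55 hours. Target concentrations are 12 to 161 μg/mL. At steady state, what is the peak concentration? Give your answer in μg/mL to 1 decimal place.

k = ln2/t½ = ln2/38 ≈ 0.018241 h⁻¹; fraction remaining f = e^(−kτ) = e^(−0.018241×55) ≈ 0.3667.
Accumulation ratio R = 1/(1 − f) ≈ 1/0.6333 ≈ 1.5790.
Single-dose peak C₀ = D/Vd = 1157/13 ≈ 89.000 μg/mL.
Steady-state peak Cmax,ss = C₀·R ≈ 89.000 × 1.5790 ≈ 140.531 μg/mL.
Peak 140.5 μg/mL vs MTC 161 μg/mL: below toxic threshold.

140.5 μg/mL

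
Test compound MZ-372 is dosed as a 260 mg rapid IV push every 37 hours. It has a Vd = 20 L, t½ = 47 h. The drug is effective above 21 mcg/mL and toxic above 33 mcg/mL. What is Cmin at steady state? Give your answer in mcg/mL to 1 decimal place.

17.9 mcg/mL

τ/t½ = 37/47 ≈ 0.78723, so fraction remaining f = (1/2)^(37/47) ≈ 0.5795.
At steady state, accumulation factor R = 1/(1 − e^(−kτ)) ≈ 2.3781.
Each bolus raises the concentration by D/Vd = 260/20 ≈ 13.000 mcg/mL.
Cmax,ss = C₀/(1 − f) ≈ 13.000/0.4205 ≈ 30.916 mcg/mL.
Steady-state trough Cmin,ss = Cmax,ss·f ≈ 30.916 × 0.5795 ≈ 17.916 mcg/mL.
Trough 17.9 mcg/mL vs MEC 21 mcg/mL: subtherapeutic.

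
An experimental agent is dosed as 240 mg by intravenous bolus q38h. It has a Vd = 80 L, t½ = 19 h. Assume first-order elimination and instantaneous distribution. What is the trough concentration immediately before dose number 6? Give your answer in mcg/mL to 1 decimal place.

f = (1/2)^(τ/t½) = (1/2)^(38/19) ≈ 0.2500.
C₀ = D/Vd = 240/80 ≈ 3.000 mcg/mL.
Before the 6th dose, 5 doses have been given. Superposition: Cmin = C₀·(f + f² + … + f^5).
≈ 3.000 × (0.2500 + 0.0625 + 0.0156 + 0.0039 + 0.0010) ≈ 3.000 × 0.3330 ≈ 0.999 mcg/mL.

1.0 mcg/mL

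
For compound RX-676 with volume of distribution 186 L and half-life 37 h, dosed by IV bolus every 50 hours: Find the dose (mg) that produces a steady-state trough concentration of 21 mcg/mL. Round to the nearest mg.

τ/t½ = 50/37 ≈ 1.3514, so f = (1/2)^(50/37) ≈ 0.391925.
Cmin,ss = (D/Vd)·f/(1−f), so D = Cmin,ss·Vd·(1−f)/f.
D = 21 × 186 × (1−f)/f ≈ 21 × 186 × 1.55151 ≈ 6060.20 mg.

6060 mg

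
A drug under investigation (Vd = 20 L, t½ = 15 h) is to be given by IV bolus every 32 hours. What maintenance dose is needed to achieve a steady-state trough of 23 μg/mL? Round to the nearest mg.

τ/t½ = 32/15 ≈ 2.1333, so f = (1/2)^(32/15) ≈ 0.227931.
Cmin,ss = (D/Vd)·f/(1−f), so D = Cmin,ss·Vd·(1−f)/f.
D = 23 × 20 × (1−f)/f ≈ 23 × 20 × 3.38729 ≈ 1558.15 mg.

1558 mg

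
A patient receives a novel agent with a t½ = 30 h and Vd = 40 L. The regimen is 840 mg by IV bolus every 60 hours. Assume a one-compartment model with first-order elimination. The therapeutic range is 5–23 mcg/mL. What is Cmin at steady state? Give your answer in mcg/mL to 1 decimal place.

7.0 mcg/mL

The dosing interval is 2 half-lives, so f = 2^(−2) = 0.25.
Accumulation ratio R = 1/(1 − f) = 1/0.75 = 4/3.
Single-dose peak C₀ = D/Vd = 840/40 = 21 mcg/mL.
Steady-state peak Cmax,ss = C₀·R = 21 × 4/3 ≈ 28.000 mcg/mL.
Steady-state trough Cmin,ss = Cmax,ss·f ≈ 28.000 × 0.25 ≈ 7.000 mcg/mL.
Trough 7.0 mcg/mL vs MEC 5 mcg/mL: adequate.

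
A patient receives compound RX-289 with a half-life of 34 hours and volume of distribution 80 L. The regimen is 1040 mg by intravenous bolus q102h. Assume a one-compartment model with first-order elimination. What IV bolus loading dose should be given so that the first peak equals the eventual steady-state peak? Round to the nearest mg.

f = (1/2)^(102/34) ≈ 0.125000; accumulation ratio R = 1/(1−f) ≈ 1.14286.
Loading dose to hit Cmax,ss on first dose: D_load = D_maint·R ≈ 1040 × 1.14286 ≈ 1188.57 mg.

1189 mg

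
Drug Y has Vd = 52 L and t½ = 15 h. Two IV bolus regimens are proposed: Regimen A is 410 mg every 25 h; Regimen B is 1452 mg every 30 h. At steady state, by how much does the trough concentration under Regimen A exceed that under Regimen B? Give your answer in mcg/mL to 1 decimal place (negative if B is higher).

-5.7 mcg/mL

Regimen A: f = (1/2)^(25/15) ≈ 0.3150; Cmin,ss = (410/52)·f/(1−f) ≈ 3.626 mcg/mL.
Regimen B: f = (1/2)^(30/15) ≈ 0.2500; Cmin,ss = (1452/52)·f/(1−f) ≈ 9.308 mcg/mL.
Difference ≈ 3.626 − 9.308 ≈ -5.682 mcg/mL.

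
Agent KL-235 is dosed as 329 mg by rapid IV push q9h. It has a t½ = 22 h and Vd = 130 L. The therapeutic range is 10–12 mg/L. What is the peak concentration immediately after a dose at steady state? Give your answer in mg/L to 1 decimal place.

10.3 mg/L

Over one 9-h interval, 9/22 ≈ 0.40909 half-lives elapse, leaving f ≈ 0.7531 of each dose.
At steady state, accumulation factor R = 1/(1 − e^(−kτ)) ≈ 4.0502.
Each bolus raises the concentration by D/Vd = 329/130 ≈ 2.531 mg/L.
Steady-state peak Cmax,ss = C₀·R ≈ 2.531 × 4.0502 ≈ 10.251 mg/L.
Peak 10.3 mg/L vs MTC 12 mg/L: below toxic threshold.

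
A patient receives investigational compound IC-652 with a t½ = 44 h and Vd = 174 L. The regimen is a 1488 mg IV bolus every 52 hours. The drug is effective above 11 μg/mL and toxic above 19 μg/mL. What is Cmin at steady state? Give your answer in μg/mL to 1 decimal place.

Over one 52-h interval, 52/44 ≈ 1.1818 half-lives elapse, leaving f ≈ 0.4408 of each dose.
Each bolus raises the concentration by D/Vd = 1488/174 ≈ 8.552 μg/mL.
Steady-state trough Cmin,ss = C₀·f/(1−f) ≈ 8.552 × 0.4408/0.5592 ≈ 6.741 μg/mL.
Trough 6.7 μg/mL vs MEC 11 μg/mL: subtherapeutic.

6.7 μg/mL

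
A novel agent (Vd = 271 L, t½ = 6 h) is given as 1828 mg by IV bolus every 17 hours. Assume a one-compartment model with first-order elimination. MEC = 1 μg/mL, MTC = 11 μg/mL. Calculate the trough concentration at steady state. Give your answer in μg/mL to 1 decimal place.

k = ln2/t½ = ln2/6 ≈ 0.115525 h⁻¹; fraction remaining f = e^(−kτ) = e^(−0.115525×17) ≈ 0.1403.
Each bolus raises the concentration by D/Vd = 1828/271 ≈ 6.745 μg/mL.
Steady-state trough Cmin,ss = C₀·f/(1−f) ≈ 6.745 × 0.1403/0.8597 ≈ 1.101 μg/mL.
Trough 1.1 μg/mL vs MEC 1 μg/mL: adequate.

1.1 μg/mL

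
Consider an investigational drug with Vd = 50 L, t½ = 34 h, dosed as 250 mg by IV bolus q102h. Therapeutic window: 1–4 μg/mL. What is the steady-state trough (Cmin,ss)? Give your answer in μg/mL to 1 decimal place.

0.7 μg/mL

τ = 102 h = 3 half-lives, so f = (1/2)^3 = 0.125.
At steady state, R = 1/(1 − 0.125) = 8/7.
Single-dose peak C₀ = D/Vd = 250/50 = 5 μg/mL.
Steady-state peak Cmax,ss = C₀·R = 5 × 8/7 ≈ 5.714 μg/mL.
Steady-state trough Cmin,ss = Cmax,ss·f ≈ 5.714 × 0.125 ≈ 0.714 μg/mL.
Trough 0.7 μg/mL vs MEC 1 μg/mL: subtherapeutic.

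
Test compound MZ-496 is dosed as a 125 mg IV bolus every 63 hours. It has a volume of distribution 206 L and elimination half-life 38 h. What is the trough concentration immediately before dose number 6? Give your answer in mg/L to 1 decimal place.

0.3 mg/L

f = (1/2)^(τ/t½) = (1/2)^(63/38) ≈ 0.3169.
C₀ = D/Vd = 125/206 ≈ 0.607 mg/L.
Before the 6th dose, 5 doses have been given. Superposition: Cmin = C₀·(f + f² + … + f^5).
≈ 0.607 × (0.3169 + 0.1004 + 0.0318 + 0.0101 + 0.0032) ≈ 0.607 × 0.4624 ≈ 0.281 mg/L.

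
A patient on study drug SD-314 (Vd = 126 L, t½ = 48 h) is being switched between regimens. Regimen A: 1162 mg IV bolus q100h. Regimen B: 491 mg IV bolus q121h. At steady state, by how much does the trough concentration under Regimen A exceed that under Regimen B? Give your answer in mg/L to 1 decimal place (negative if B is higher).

2.0 mg/L

Regimen A: f = (1/2)^(100/48) ≈ 0.2360; Cmin,ss = (1162/126)·f/(1−f) ≈ 2.849 mg/L.
Regimen B: f = (1/2)^(121/48) ≈ 0.1742; Cmin,ss = (491/126)·f/(1−f) ≈ 0.822 mg/L.
Difference ≈ 2.849 − 0.822 ≈ 2.027 mg/L.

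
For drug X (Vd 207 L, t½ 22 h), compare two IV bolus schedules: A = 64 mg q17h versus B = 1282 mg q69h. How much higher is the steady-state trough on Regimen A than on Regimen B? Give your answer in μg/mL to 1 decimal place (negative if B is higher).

Regimen A: f = (1/2)^(17/22) ≈ 0.5853; Cmin,ss = (64/207)·f/(1−f) ≈ 0.436 μg/mL.
Regimen B: f = (1/2)^(69/22) ≈ 0.1137; Cmin,ss = (1282/207)·f/(1−f) ≈ 0.795 μg/mL.
Difference ≈ 0.436 − 0.795 ≈ -0.359 μg/mL.

-0.4 μg/mL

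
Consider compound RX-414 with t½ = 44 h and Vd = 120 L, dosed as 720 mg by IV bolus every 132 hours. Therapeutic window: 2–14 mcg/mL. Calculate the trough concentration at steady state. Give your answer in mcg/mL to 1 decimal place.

τ = 132 h = 3 half-lives, so f = (1/2)^3 = 0.125.
Accumulation ratio R = 1/(1 − f) = 1/0.875 = 8/7.
Single-dose peak C₀ = D/Vd = 720/120 = 6 mcg/mL.
Steady-state peak Cmax,ss = C₀·R = 6 × 8/7 ≈ 6.857 mcg/mL.
Steady-state trough Cmin,ss = Cmax,ss·f ≈ 6.857 × 0.125 ≈ 0.857 mcg/mL.
Trough 0.9 mcg/mL vs MEC 2 mcg/mL: subtherapeutic.

0.9 mcg/mL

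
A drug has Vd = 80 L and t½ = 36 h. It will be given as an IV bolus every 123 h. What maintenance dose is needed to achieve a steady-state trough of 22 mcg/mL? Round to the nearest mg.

τ/t½ = 123/36 ≈ 3.4167, so f = (1/2)^(123/36) ≈ 0.093644.
Cmin,ss = (D/Vd)·f/(1−f), so D = Cmin,ss·Vd·(1−f)/f.
D = 22 × 80 × (1−f)/f ≈ 22 × 80 × 9.67874 ≈ 17034.58 mg.

17035 mg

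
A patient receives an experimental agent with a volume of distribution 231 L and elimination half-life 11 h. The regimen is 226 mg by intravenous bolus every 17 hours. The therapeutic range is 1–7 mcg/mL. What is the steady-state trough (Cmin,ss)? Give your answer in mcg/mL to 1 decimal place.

τ/t½ = 17/11 ≈ 1.5455, so fraction remaining f = (1/2)^(17/11) ≈ 0.3426.
Single-dose peak C₀ = D/Vd = 226/231 ≈ 0.978 mcg/mL.
Steady-state trough Cmin,ss = C₀·f/(1−f) ≈ 0.978 × 0.3426/0.6574 ≈ 0.510 mcg/mL.
Trough 0.5 mcg/mL vs MEC 1 mcg/mL: subtherapeutic.

0.5 mcg/mL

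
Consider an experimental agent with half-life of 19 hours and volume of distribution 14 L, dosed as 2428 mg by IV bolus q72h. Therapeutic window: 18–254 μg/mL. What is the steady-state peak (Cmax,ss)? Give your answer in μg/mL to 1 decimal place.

τ/t½ = 72/19 ≈ 3.7895, so fraction remaining f = (1/2)^(72/19) ≈ 0.0723.
Accumulation ratio R = 1/(1 − f) ≈ 1/0.9277 ≈ 1.0779.
Each bolus raises the concentration by D/Vd = 2428/14 ≈ 173.429 μg/mL.
Steady-state peak Cmax,ss = C₀·R ≈ 173.429 × 1.0779 ≈ 186.939 μg/mL.
Peak 186.9 μg/mL vs MTC 254 μg/mL: below toxic threshold.

186.9 μg/mL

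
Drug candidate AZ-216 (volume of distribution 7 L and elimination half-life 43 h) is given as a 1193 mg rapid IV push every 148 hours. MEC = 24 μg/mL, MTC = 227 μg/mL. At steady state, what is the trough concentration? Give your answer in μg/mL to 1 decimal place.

k = ln2/t½ = ln2/43 ≈ 0.016120 h⁻¹; fraction remaining f = e^(−kτ) = e^(−0.016120×148) ≈ 0.0920.
Accumulation ratio R = 1/(1 − f) ≈ 1/0.9080 ≈ 1.1013.
Single-dose peak C₀ = D/Vd = 1193/7 ≈ 170.429 μg/mL.
Cmax,ss = C₀/(1 − f) ≈ 170.429/0.9080 ≈ 187.697 μg/mL.
Steady-state trough Cmin,ss = Cmax,ss·f ≈ 187.697 × 0.0920 ≈ 17.268 μg/mL.
Trough 17.3 μg/mL vs MEC 24 μg/mL: subtherapeutic.

17.3 μg/mL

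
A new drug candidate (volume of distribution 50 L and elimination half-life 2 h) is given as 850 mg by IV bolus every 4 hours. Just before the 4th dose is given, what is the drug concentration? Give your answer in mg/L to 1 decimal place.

5.6 mg/L

f = (1/2)^(τ/t½) = (1/2)^(4/2) ≈ 0.2500.
C₀ = D/Vd = 850/50 ≈ 17.000 mg/L.
Before the 4th dose, 3 doses have been given. Superposition: Cmin = C₀·(f + f² + … + f^3).
≈ 17.000 × (0.2500 + 0.0625 + 0.0156) ≈ 17.000 × 0.3281 ≈ 5.578 mg/L.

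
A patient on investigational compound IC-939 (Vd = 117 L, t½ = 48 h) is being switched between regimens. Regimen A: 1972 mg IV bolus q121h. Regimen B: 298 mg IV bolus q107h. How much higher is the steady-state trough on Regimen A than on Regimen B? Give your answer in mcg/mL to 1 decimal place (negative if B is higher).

Regimen A: f = (1/2)^(121/48) ≈ 0.1742; Cmin,ss = (1972/117)·f/(1−f) ≈ 3.555 mcg/mL.
Regimen B: f = (1/2)^(107/48) ≈ 0.2133; Cmin,ss = (298/117)·f/(1−f) ≈ 0.691 mcg/mL.
Difference ≈ 3.555 − 0.691 ≈ 2.864 mcg/mL.

2.9 mcg/mL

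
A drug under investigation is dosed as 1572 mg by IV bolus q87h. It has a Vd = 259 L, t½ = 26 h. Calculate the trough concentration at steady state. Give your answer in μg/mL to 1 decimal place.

0.7 μg/mL

k = ln2/t½ = ln2/26 ≈ 0.026660 h⁻¹; fraction remaining f = e^(−kτ) = e^(−0.026660×87) ≈ 0.0983.
Each bolus raises the concentration by D/Vd = 1572/259 ≈ 6.069 μg/mL.
Steady-state trough Cmin,ss = C₀·f/(1−f) ≈ 6.069 × 0.0983/0.9017 ≈ 0.662 μg/mL.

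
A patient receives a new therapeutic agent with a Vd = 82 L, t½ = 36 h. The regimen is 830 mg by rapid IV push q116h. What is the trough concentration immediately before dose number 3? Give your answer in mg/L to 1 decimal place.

1.2 mg/L

f = (1/2)^(τ/t½) = (1/2)^(116/36) ≈ 0.1072.
C₀ = D/Vd = 830/82 ≈ 10.122 mg/L.
Before the 3rd dose, 2 doses have been given. Superposition: Cmin = C₀·(f + f²).
≈ 10.122 × (0.1072 + 0.0115) ≈ 10.122 × 0.1187 ≈ 1.201 mg/L.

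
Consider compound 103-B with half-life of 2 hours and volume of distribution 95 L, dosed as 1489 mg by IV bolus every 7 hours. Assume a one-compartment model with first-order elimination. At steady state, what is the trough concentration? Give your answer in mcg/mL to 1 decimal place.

k = ln2/t½ = ln2/2 ≈ 0.346574 h⁻¹; fraction remaining f = e^(−kτ) = e^(−0.346574×7) ≈ 0.0884.
Accumulation ratio R = 1/(1 − f) ≈ 1/0.9116 ≈ 1.0970.
Each bolus raises the concentration by D/Vd = 1489/95 ≈ 15.674 mcg/mL.
Steady-state peak Cmax,ss = C₀·R ≈ 15.674 × 1.0970 ≈ 17.194 mcg/mL.
Steady-state trough Cmin,ss = Cmax,ss·f ≈ 17.194 × 0.0884 ≈ 1.520 mcg/mL.

1.5 mcg/mL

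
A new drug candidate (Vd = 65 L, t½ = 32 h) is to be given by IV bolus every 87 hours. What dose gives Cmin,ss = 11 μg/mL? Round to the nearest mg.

τ/t½ = 87/32 ≈ 2.7188, so f = (1/2)^(87/32) ≈ 0.151906.
Cmin,ss = (D/Vd)·f/(1−f), so D = Cmin,ss·Vd·(1−f)/f.
D = 11 × 65 × (1−f)/f ≈ 11 × 65 × 5.58302 ≈ 3991.86 mg.

3992 mg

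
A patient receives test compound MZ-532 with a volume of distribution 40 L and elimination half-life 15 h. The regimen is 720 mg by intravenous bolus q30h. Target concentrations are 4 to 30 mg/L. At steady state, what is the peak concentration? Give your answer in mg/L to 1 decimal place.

The dosing interval is 2 half-lives, so f = 2^(−2) = 0.25.
Accumulation ratio R = 1/(1 − f) = 1/0.75 = 4/3.
Single-dose peak C₀ = D/Vd = 720/40 = 18 mg/L.
Steady-state peak Cmax,ss = C₀·R = 18 × 4/3 ≈ 24.000 mg/L.
Peak 24.0 mg/L vs MTC 30 mg/L: below toxic threshold.

24.0 mg/L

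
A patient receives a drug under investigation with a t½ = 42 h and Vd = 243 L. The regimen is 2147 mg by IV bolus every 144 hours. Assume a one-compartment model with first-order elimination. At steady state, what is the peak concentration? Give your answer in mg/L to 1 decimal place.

9.7 mg/L

τ/t½ = 144/42 ≈ 3.4286, so fraction remaining f = (1/2)^(144/42) ≈ 0.0929.
Accumulation ratio R = 1/(1 − f) ≈ 1/0.9071 ≈ 1.1024.
Single-dose peak C₀ = D/Vd = 2147/243 ≈ 8.835 mg/L.
Steady-state peak Cmax,ss = C₀·R ≈ 8.835 × 1.1024 ≈ 9.740 mg/L.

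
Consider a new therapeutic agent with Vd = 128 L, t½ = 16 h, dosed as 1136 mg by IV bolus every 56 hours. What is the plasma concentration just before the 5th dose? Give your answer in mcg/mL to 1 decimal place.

0.9 mcg/mL

f = (1/2)^(τ/t½) = (1/2)^(56/16) ≈ 0.0884.
C₀ = D/Vd = 1136/128 ≈ 8.875 mcg/mL.
Before the 5th dose, 4 doses have been given. Superposition: Cmin = C₀·(f + f² + … + f^4).
≈ 8.875 × (0.0884 + 0.0078 + 0.0007 + 0.0001) ≈ 8.875 × 0.0970 ≈ 0.861 mcg/mL.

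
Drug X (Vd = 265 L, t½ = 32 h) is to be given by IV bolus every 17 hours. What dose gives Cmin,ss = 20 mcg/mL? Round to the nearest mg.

2359 mg

τ/t½ = 17/32 ≈ 0.53125, so f = (1/2)^(17/32) ≈ 0.691955.
Cmin,ss = (D/Vd)·f/(1−f), so D = Cmin,ss·Vd·(1−f)/f.
D = 20 × 265 × (1−f)/f ≈ 20 × 265 × 0.44518 ≈ 2359.45 mg.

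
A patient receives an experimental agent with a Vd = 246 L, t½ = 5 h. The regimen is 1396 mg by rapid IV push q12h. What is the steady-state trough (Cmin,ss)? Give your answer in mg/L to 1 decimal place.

k = ln2/t½ = ln2/5 ≈ 0.138629 h⁻¹; fraction remaining f = e^(−kτ) = e^(−0.138629×12) ≈ 0.1895.
Accumulation ratio R = 1/(1 − f) ≈ 1/0.8105 ≈ 1.2338.
Single-dose peak C₀ = D/Vd = 1396/246 ≈ 5.675 mg/L.
Cmax,ss = C₀/(1 − f) ≈ 5.675/0.8105 ≈ 7.002 mg/L.
Steady-state trough Cmin,ss = Cmax,ss·f ≈ 7.002 × 0.1895 ≈ 1.327 mg/L.

1.3 mg/L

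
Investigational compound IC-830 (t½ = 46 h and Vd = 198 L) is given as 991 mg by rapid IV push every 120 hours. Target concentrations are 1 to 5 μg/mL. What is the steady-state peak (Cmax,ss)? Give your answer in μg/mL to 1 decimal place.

Over one 120-h interval, 120/46 ≈ 2.6087 half-lives elapse, leaving f ≈ 0.1639 of each dose.
At steady state, accumulation factor R = 1/(1 − e^(−kτ)) ≈ 1.1960.
Each bolus raises the concentration by D/Vd = 991/198 ≈ 5.005 μg/mL.
Steady-state peak Cmax,ss = C₀·R ≈ 5.005 × 1.1960 ≈ 5.986 μg/mL.
Peak 6.0 μg/mL vs MTC 5 μg/mL: exceeds toxic threshold.

6.0 μg/mL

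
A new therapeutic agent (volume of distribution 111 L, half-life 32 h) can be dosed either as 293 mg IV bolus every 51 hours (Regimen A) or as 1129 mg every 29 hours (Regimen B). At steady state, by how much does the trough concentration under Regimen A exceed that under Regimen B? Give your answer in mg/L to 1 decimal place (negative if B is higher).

Regimen A: f = (1/2)^(51/32) ≈ 0.3313; Cmin,ss = (293/111)·f/(1−f) ≈ 1.308 mg/L.
Regimen B: f = (1/2)^(29/32) ≈ 0.5336; Cmin,ss = (1129/111)·f/(1−f) ≈ 11.637 mg/L.
Difference ≈ 1.308 − 11.637 ≈ -10.329 mg/L.

-10.3 mg/L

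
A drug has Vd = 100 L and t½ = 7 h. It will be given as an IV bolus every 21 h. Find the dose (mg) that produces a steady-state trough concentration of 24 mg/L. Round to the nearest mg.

τ/t½ = 21/7 ≈ 3, so f = (1/2)^(21/7) ≈ 0.125000.
Cmin,ss = (D/Vd)·f/(1−f), so D = Cmin,ss·Vd·(1−f)/f.
D = 24 × 100 × (1−f)/f ≈ 24 × 100 × 7.00000 ≈ 16800.00 mg.

16800 mg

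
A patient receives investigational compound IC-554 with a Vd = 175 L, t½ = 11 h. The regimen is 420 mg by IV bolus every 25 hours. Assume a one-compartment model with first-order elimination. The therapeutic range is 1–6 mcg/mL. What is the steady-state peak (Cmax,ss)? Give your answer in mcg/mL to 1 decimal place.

3.0 mcg/mL

k = ln2/t½ = ln2/11 ≈ 0.063013 h⁻¹; fraction remaining f = e^(−kτ) = e^(−0.063013×25) ≈ 0.2069.
At steady state, accumulation factor R = 1/(1 − e^(−kτ)) ≈ 1.2609.
Each bolus raises the concentration by D/Vd = 420/175 ≈ 2.400 mcg/mL.
Steady-state peak Cmax,ss = C₀·R ≈ 2.400 × 1.2609 ≈ 3.026 mcg/mL.
Peak 3.0 mcg/mL vs MTC 6 mcg/mL: below toxic threshold.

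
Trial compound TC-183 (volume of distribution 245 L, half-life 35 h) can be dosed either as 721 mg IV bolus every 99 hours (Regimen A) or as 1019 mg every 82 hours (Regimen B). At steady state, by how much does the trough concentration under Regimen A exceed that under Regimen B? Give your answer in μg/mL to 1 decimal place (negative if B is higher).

-0.5 μg/mL

Regimen A: f = (1/2)^(99/35) ≈ 0.1408; Cmin,ss = (721/245)·f/(1−f) ≈ 0.482 μg/mL.
Regimen B: f = (1/2)^(82/35) ≈ 0.1971; Cmin,ss = (1019/245)·f/(1−f) ≈ 1.021 μg/mL.
Difference ≈ 0.482 − 1.021 ≈ -0.539 μg/mL.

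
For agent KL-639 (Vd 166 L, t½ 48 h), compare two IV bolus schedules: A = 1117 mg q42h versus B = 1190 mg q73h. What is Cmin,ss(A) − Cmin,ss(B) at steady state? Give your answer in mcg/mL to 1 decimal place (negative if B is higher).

Regimen A: f = (1/2)^(42/48) ≈ 0.5453; Cmin,ss = (1117/166)·f/(1−f) ≈ 8.070 mcg/mL.
Regimen B: f = (1/2)^(73/48) ≈ 0.3485; Cmin,ss = (1190/166)·f/(1−f) ≈ 3.835 mcg/mL.
Difference ≈ 8.070 − 3.835 ≈ 4.235 mcg/mL.

4.2 mcg/mL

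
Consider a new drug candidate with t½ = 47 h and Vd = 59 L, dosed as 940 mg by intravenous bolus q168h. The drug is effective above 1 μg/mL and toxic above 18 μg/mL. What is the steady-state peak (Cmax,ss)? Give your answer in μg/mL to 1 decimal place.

17.4 μg/mL

τ/t½ = 168/47 ≈ 3.5745, so fraction remaining f = (1/2)^(168/47) ≈ 0.0839.
Accumulation ratio R = 1/(1 − f) ≈ 1/0.9161 ≈ 1.0916.
Each bolus raises the concentration by D/Vd = 940/59 ≈ 15.932 μg/mL.
Steady-state peak Cmax,ss = C₀·R ≈ 15.932 × 1.0916 ≈ 17.391 μg/mL.
Peak 17.4 μg/mL vs MTC 18 μg/mL: below toxic threshold.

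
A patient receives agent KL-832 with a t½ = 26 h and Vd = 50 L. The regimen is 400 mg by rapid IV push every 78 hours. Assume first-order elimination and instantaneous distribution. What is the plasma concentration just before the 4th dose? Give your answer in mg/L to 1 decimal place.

f = (1/2)^(τ/t½) = (1/2)^(78/26) ≈ 0.1250.
C₀ = D/Vd = 400/50 ≈ 8.000 mg/L.
Before the 4th dose, 3 doses have been given. Superposition: Cmin = C₀·(f + f² + … + f^3).
≈ 8.000 × (0.1250 + 0.0156 + 0.0020) ≈ 8.000 × 0.1426 ≈ 1.141 mg/L.

1.1 mg/L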